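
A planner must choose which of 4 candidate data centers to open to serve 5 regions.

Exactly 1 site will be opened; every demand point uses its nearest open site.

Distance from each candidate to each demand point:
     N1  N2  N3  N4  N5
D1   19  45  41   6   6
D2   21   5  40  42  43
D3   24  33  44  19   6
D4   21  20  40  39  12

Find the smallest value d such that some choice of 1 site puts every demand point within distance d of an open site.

40

Open {D4}.
  Farthest demand point is N3 at distance 40 (to D4); all others are ≤ 40.
With {D2} the worst case is 43.
With {D3} the worst case is 44.
No size-1 selection achieves below 40.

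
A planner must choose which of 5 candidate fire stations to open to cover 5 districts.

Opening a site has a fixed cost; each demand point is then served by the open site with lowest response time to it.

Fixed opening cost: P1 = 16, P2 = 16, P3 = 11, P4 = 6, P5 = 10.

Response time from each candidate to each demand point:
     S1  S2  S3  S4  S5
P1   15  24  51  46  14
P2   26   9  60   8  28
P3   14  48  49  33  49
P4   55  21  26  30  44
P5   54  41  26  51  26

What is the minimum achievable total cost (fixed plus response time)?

110

Open {P1, P2, P4}: assign each demand point to its cheapest open site.
  S1→P1 15, S2→P2 9, S3→P4 26, S4→P2 8, S5→P1 14
  response time 72, fixed 38 → total 110.
Compare {P1, P2, P5}: response time 72 + fixed 42 = 114.
Compare {P2, P3, P4}: response time 85 + fixed 33 = 118.
Compare {P2, P4}: response time 97 + fixed 22 = 119.
All other subsets cost ≥ 114. Minimum total cost: 110.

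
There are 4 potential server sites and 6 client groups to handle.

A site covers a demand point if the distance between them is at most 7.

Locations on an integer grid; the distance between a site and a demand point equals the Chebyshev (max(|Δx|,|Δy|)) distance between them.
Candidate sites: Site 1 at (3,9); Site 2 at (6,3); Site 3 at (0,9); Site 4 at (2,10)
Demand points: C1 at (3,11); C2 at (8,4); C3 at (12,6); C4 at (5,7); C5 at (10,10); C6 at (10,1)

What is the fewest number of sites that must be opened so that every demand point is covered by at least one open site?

Coverage sets (demand points within 7 of each site):
  Site 1: {C1, C2, C4, C5}
  Site 2: {C2, C3, C4, C5, C6}
  Site 3: {C1, C4}
  Site 4: {C1, C2, C4}
No single site covers all 6 demand points.
But {Site 1, Site 2} covers everything, so the minimum is 2.

2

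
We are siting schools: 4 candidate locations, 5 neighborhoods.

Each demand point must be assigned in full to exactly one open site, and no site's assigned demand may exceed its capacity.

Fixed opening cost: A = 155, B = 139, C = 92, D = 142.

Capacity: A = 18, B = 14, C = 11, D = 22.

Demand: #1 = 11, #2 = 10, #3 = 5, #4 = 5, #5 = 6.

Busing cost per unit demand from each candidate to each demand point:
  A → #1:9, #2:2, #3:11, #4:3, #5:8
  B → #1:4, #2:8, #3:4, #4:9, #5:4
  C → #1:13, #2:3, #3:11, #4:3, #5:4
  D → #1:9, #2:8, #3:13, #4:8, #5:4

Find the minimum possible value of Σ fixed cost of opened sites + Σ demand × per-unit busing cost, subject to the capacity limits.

520

Open {A, D}; cheapest assignment that respects the capacities:
  A (cap 18, load 15): #2, #4 — cost 10×2 + 5×3 = 35
  D (cap 22, load 22): #1, #3, #5 — cost 11×9 + 5×13 + 6×4 = 188
  Shipping 223, fixed 297 → total 520.
  Any other capacity-feasible assignment to {A, D} ships for at least 223.
Compare {A, B, C}: its best feasible assignment gives total 544.
Compare {B, C, D}: its best feasible assignment gives total 576.
Every other set of open sites that can feasibly serve all demand totals ≥ 544 even under its best assignment. Minimum: 520.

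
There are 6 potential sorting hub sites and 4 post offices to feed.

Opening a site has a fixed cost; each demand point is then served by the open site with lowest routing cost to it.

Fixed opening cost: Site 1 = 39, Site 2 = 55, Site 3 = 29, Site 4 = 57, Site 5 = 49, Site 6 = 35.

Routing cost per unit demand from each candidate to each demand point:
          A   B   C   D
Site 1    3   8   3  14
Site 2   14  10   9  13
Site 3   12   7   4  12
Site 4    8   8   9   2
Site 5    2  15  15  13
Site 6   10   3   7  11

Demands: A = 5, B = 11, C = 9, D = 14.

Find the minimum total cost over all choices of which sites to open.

234

Open {Site 1, Site 4, Site 6}: assign each demand point to its cheapest open site.
  A→Site 1 5×3=15, B→Site 6 11×3=33, C→Site 1 9×3=27, D→Site 4 14×2=28
  routing cost 103, fixed 131 → total 234.
Compare {Site 1, Site 4}: routing cost 158 + fixed 96 = 254.
Compare {Site 4, Site 6}: routing cost 164 + fixed 92 = 256.
Compare {Site 3, Site 4, Site 6}: routing cost 137 + fixed 121 = 258.
All other subsets cost ≥ 254. Minimum total cost: 234.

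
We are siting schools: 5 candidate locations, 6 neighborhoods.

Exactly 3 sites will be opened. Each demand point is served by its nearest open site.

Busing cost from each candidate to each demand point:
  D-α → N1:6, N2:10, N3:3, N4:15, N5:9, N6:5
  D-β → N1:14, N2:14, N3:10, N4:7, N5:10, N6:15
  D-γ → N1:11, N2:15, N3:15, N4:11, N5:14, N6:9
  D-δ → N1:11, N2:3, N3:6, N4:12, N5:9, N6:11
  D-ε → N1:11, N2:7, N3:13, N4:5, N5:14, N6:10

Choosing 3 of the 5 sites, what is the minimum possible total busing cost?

31

Open {D-α, D-δ, D-ε}.
  N1→D-α 6, N2→D-δ 3, N3→D-α 3, N4→D-ε 5, N5→D-α 9, N6→D-α 5  ⇒ total 31.
Compare {D-α, D-β, D-δ}: total 33.
Compare {D-α, D-β, D-ε}: total 35.
No size-3 selection does better; minimum is 31.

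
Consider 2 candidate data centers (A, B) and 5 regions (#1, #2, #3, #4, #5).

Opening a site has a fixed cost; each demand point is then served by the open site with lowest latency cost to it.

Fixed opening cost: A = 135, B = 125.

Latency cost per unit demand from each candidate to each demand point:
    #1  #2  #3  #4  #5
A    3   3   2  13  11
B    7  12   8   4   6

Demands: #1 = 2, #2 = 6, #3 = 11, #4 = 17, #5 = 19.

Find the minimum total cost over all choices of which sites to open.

Open {B}: assign each demand point to its cheapest open site.
  #1→B 2×7=14, #2→B 6×12=72, #3→B 11×8=88, #4→B 17×4=68, #5→B 19×6=114
  latency cost 356, fixed 125 → total 481.
Compare {A, B}: latency cost 228 + fixed 260 = 488.
Compare {A}: latency cost 476 + fixed 135 = 611.

481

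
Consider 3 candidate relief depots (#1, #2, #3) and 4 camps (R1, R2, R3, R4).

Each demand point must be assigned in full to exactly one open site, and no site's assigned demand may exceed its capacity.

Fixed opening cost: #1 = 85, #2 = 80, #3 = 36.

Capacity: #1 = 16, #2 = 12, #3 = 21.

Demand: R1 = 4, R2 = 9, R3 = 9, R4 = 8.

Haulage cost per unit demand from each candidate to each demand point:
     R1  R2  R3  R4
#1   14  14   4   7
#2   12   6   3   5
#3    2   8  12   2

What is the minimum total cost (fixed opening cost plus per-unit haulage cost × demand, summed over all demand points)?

Open {#2, #3}; cheapest assignment that respects the capacities:
  #2 (cap 12, load 9): R3 — cost 9×3 = 27
  #3 (cap 21, load 21): R1, R2, R4 — cost 4×2 + 9×8 + 8×2 = 96
  Shipping 123, fixed 116 → total 239.
  Any other capacity-feasible assignment to {#2, #3} ships for at least 123.
Compare {#1, #3}: its best feasible assignment gives total 253.
Compare {#1, #2, #3}: its best feasible assignment gives total 315.
Every other set of open sites that can feasibly serve all demand totals ≥ 253 even under its best assignment. Minimum: 239.

239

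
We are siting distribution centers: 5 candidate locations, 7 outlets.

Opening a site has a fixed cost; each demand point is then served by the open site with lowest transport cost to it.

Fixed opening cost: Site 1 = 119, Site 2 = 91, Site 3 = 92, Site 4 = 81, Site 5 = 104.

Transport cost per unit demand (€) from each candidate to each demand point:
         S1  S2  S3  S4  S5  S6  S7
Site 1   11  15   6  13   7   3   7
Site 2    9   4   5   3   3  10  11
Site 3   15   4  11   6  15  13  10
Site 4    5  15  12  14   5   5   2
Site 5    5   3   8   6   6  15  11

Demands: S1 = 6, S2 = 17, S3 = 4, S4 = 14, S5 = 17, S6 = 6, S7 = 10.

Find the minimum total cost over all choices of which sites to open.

433

Open {Site 2, Site 4}: assign each demand point to its cheapest open site.
  S1→Site 4 6×5=30, S2→Site 2 17×4=68, S3→Site 2 4×5=20, S4→Site 2 14×3=42, S5→Site 2 17×3=51, S6→Site 4 6×5=30, S7→Site 4 10×2=20
  transport cost 261, fixed 172 → total 433.
Compare {Site 2}: transport cost 405 + fixed 91 = 496.
Compare {Site 4, Site 5}: transport cost 332 + fixed 185 = 517.
Compare {Site 2, Site 4, Site 5}: transport cost 244 + fixed 276 = 520.
All other subsets cost ≥ 496. Minimum total cost: 433.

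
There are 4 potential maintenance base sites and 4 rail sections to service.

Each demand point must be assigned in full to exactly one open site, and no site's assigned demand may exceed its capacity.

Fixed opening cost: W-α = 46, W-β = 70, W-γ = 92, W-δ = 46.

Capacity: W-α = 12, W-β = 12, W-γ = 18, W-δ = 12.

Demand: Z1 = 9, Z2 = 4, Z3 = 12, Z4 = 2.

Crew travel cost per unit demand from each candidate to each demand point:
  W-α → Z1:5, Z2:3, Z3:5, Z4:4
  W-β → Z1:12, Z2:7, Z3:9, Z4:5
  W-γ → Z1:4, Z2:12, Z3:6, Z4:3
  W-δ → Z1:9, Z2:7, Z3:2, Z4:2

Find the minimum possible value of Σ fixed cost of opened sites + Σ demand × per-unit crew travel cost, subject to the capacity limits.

Open {W-γ, W-δ}; cheapest assignment that respects the capacities:
  W-γ (cap 18, load 15): Z1, Z2, Z4 — cost 9×4 + 4×12 + 2×3 = 90
  W-δ (cap 12, load 12): Z3 — cost 12×2 = 24
  Shipping 114, fixed 138 → total 252.
  Any other capacity-feasible assignment to {W-γ, W-δ} ships for at least 114.
Compare {W-α, W-γ, W-δ}: its best feasible assignment gives total 262.
Compare {W-α, W-β, W-δ}: its best feasible assignment gives total 267.
Every other set of open sites that can feasibly serve all demand totals ≥ 262 even under its best assignment. Minimum: 252.

252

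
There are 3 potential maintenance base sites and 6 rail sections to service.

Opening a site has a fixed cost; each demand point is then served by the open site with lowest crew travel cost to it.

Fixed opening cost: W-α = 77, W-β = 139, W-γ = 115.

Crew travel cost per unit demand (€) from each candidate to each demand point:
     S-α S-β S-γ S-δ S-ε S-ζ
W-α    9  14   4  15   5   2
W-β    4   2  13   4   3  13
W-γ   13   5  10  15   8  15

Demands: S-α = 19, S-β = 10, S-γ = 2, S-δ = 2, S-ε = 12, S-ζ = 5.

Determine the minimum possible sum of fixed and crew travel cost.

370

Open {W-β}: assign each demand point to its cheapest open site.
  S-α→W-β 19×4=76, S-β→W-β 10×2=20, S-γ→W-β 2×13=26, S-δ→W-β 2×4=8, S-ε→W-β 12×3=36, S-ζ→W-β 5×13=65
  crew travel cost 231, fixed 139 → total 370.
Compare {W-α, W-β}: crew travel cost 158 + fixed 216 = 374.
Compare {W-β, W-γ}: crew travel cost 225 + fixed 254 = 479.
Compare {W-α, W-β, W-γ}: crew travel cost 158 + fixed 331 = 489.
All other subsets cost ≥ 374. Minimum total cost: 370.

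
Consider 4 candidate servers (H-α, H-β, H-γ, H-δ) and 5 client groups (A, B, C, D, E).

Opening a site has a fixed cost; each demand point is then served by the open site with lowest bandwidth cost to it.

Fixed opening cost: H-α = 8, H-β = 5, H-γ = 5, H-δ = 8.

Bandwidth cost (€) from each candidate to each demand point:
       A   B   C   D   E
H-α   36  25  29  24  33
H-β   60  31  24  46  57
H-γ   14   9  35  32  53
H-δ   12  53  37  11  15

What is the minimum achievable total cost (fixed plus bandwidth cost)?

89

Open {H-β, H-γ, H-δ}: assign each demand point to its cheapest open site.
  A→H-δ 12, B→H-γ 9, C→H-β 24, D→H-δ 11, E→H-δ 15
  bandwidth cost 71, fixed 18 → total 89.
Compare {H-γ, H-δ}: bandwidth cost 82 + fixed 13 = 95.
Compare {H-α, H-γ, H-δ}: bandwidth cost 76 + fixed 21 = 97.
Compare {H-α, H-β, H-γ, H-δ}: bandwidth cost 71 + fixed 26 = 97.
All other subsets cost ≥ 95. Minimum total cost: 89.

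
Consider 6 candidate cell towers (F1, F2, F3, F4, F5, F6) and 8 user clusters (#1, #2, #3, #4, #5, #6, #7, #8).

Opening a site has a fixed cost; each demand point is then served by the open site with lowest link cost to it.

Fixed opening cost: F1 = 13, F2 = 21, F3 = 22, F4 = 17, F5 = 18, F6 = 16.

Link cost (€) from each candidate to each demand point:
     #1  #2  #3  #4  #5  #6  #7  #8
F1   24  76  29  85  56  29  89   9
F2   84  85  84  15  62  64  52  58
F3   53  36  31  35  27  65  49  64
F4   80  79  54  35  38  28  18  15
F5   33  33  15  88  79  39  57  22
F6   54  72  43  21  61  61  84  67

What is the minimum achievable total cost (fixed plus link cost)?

248

Open {F1, F4, F5}: assign each demand point to its cheapest open site.
  #1→F1 24, #2→F5 33, #3→F5 15, #4→F4 35, #5→F4 38, #6→F4 28, #7→F4 18, #8→F1 9
  link cost 200, fixed 48 → total 248.
Compare {F1, F2, F4, F5}: link cost 180 + fixed 69 = 249.
Compare {F4, F5}: link cost 215 + fixed 35 = 250.
Compare {F1, F4, F5, F6}: link cost 186 + fixed 64 = 250.
All other subsets cost ≥ 249. Minimum total cost: 248.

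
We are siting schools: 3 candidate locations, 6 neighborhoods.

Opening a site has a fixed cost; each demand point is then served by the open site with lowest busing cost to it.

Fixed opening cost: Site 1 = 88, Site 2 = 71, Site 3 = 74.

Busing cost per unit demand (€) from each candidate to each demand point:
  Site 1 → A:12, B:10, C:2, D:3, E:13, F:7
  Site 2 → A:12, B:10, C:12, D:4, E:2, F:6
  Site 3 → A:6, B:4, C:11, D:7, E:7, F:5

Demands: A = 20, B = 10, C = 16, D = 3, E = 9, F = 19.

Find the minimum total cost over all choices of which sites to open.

521

Open {Site 1, Site 3}: assign each demand point to its cheapest open site.
  A→Site 3 20×6=120, B→Site 3 10×4=40, C→Site 1 16×2=32, D→Site 1 3×3=9, E→Site 3 9×7=63, F→Site 3 19×5=95
  busing cost 359, fixed 162 → total 521.
Compare {Site 1, Site 2, Site 3}: busing cost 314 + fixed 233 = 547.
Compare {Site 3}: busing cost 515 + fixed 74 = 589.
Compare {Site 2, Site 3}: busing cost 461 + fixed 145 = 606.
All other subsets cost ≥ 547. Minimum total cost: 521.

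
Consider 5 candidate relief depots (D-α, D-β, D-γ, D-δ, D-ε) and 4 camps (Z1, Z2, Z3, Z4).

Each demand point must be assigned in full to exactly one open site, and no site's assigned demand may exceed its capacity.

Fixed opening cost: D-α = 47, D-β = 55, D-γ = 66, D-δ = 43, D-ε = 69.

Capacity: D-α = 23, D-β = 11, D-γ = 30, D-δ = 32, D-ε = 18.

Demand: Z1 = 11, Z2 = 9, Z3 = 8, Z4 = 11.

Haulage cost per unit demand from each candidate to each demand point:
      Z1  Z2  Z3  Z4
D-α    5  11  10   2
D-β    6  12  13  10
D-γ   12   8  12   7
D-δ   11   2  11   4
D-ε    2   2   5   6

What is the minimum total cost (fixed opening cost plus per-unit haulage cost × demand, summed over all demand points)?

Open {D-α, D-ε}; cheapest assignment that respects the capacities:
  D-α (cap 23, load 22): Z1, Z4 — cost 11×5 + 11×2 = 77
  D-ε (cap 18, load 17): Z2, Z3 — cost 9×2 + 8×5 = 58
  Shipping 135, fixed 116 → total 251.
  Any other capacity-feasible assignment to {D-α, D-ε} ships for at least 135.
Compare {D-α, D-δ}: its best feasible assignment gives total 273.
Compare {D-δ, D-ε}: its best feasible assignment gives total 284.
Every other set of open sites that can feasibly serve all demand totals ≥ 273 even under its best assignment. Minimum: 251.

251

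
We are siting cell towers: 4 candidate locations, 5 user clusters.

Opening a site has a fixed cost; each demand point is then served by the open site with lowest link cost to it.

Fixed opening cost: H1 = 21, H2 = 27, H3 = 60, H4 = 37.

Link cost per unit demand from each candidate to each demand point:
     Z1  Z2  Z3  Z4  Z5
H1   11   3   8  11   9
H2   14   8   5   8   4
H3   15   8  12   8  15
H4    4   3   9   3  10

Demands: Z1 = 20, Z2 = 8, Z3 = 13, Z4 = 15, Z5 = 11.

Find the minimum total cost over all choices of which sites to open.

Open {H2, H4}: assign each demand point to its cheapest open site.
  Z1→H4 20×4=80, Z2→H4 8×3=24, Z3→H2 13×5=65, Z4→H4 15×3=45, Z5→H2 11×4=44
  link cost 258, fixed 64 → total 322.
Compare {H1, H2, H4}: link cost 258 + fixed 85 = 343.
Compare {H2, H3, H4}: link cost 258 + fixed 124 = 382.
Compare {H1, H2, H3, H4}: link cost 258 + fixed 145 = 403.
All other subsets cost ≥ 343. Minimum total cost: 322.

322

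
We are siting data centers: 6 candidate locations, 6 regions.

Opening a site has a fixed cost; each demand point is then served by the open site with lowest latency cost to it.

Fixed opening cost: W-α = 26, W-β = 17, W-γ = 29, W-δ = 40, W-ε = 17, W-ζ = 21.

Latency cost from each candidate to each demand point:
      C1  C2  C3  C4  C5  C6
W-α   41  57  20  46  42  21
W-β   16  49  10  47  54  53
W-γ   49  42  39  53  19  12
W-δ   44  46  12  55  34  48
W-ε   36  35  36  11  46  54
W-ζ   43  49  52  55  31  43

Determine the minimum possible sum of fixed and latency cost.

Open {W-β, W-γ, W-ε}: assign each demand point to its cheapest open site.
  C1→W-β 16, C2→W-ε 35, C3→W-β 10, C4→W-ε 11, C5→W-γ 19, C6→W-γ 12
  latency cost 103, fixed 63 → total 166.
Compare {W-β, W-γ, W-ε, W-ζ}: latency cost 103 + fixed 84 = 187.
Compare {W-β, W-γ}: latency cost 146 + fixed 46 = 192.
Compare {W-α, W-β, W-γ, W-ε}: latency cost 103 + fixed 89 = 192.
All other subsets cost ≥ 187. Minimum total cost: 166.

166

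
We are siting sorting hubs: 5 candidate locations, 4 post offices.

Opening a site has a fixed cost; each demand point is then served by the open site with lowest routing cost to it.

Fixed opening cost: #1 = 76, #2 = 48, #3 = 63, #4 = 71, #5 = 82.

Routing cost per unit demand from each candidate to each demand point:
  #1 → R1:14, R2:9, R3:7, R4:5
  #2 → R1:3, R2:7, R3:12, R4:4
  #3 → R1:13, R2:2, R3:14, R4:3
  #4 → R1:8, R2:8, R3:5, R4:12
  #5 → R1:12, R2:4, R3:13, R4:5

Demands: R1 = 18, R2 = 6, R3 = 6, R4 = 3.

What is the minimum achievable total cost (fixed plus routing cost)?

Open {#2}: assign each demand point to its cheapest open site.
  R1→#2 18×3=54, R2→#2 6×7=42, R3→#2 6×12=72, R4→#2 3×4=12
  routing cost 180, fixed 48 → total 228.
Compare {#2, #4}: routing cost 138 + fixed 119 = 257.
Compare {#2, #3}: routing cost 147 + fixed 111 = 258.
Compare {#1, #2}: routing cost 150 + fixed 124 = 274.
All other subsets cost ≥ 257. Minimum total cost: 228.

228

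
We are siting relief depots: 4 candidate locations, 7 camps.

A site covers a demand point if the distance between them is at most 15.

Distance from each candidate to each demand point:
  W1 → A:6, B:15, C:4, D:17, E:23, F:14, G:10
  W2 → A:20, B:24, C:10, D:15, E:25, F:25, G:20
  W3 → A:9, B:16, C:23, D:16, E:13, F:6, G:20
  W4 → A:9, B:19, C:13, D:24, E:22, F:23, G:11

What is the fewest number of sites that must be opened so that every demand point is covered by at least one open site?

3

Coverage sets (demand points within 15 of each site):
  W1: {A, B, C, F, G}
  W2: {C, D}
  W3: {A, E, F}
  W4: {A, C, G}
No 2 sites suffice: every size-2 union leaves at least one demand point uncovered.
But {W1, W2, W3} covers everything, so the minimum is 3.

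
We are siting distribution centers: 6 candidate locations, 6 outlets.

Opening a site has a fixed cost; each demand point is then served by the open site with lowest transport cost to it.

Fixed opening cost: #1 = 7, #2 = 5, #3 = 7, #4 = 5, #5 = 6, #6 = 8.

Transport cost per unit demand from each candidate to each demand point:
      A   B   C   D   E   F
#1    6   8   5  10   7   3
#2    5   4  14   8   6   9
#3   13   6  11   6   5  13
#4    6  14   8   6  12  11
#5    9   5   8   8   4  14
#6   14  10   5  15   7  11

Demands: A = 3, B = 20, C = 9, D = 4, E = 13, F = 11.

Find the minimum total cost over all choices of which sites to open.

272

Open {#1, #2, #4, #5}: assign each demand point to its cheapest open site.
  A→#2 3×5=15, B→#2 20×4=80, C→#1 9×5=45, D→#4 4×6=24, E→#5 13×4=52, F→#1 11×3=33
  transport cost 249, fixed 23 → total 272.
Compare {#1, #2, #3, #5}: transport cost 249 + fixed 25 = 274.
Compare {#1, #2, #5}: transport cost 257 + fixed 18 = 275.
Compare {#1, #2, #3, #4, #5}: transport cost 249 + fixed 30 = 279.
All other subsets cost ≥ 274. Minimum total cost: 272.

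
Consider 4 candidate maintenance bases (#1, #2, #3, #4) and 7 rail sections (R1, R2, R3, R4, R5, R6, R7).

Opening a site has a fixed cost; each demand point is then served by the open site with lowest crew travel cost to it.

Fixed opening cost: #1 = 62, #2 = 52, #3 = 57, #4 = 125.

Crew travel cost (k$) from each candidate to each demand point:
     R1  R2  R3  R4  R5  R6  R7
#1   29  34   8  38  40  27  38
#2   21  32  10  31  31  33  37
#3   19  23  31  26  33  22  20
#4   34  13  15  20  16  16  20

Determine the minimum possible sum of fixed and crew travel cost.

Open {#3}: assign each demand point to its cheapest open site.
  R1→#3 19, R2→#3 23, R3→#3 31, R4→#3 26, R5→#3 33, R6→#3 22, R7→#3 20
  crew travel cost 174, fixed 57 → total 231.
Compare {#2}: crew travel cost 195 + fixed 52 = 247.
Compare {#4}: crew travel cost 134 + fixed 125 = 259.
Compare {#2, #3}: crew travel cost 151 + fixed 109 = 260.
All other subsets cost ≥ 247. Minimum total cost: 231.

231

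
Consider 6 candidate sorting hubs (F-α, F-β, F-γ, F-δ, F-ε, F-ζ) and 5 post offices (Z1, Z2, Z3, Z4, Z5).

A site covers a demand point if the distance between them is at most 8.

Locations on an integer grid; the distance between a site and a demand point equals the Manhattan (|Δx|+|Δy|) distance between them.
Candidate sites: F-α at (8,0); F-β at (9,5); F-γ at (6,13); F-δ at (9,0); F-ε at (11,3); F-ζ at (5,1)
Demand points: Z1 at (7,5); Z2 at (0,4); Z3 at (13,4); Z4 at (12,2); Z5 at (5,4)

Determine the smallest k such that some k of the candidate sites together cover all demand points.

2

Coverage sets (demand points within 8 of each site):
  F-α: {Z1, Z4, Z5}
  F-β: {Z1, Z3, Z4, Z5}
  F-γ: {}
  F-δ: {Z1, Z3, Z4, Z5}
  F-ε: {Z1, Z3, Z4, Z5}
  F-ζ: {Z1, Z2, Z4, Z5}
No single site covers all 5 demand points.
But {F-β, F-ζ} covers everything, so the minimum is 2.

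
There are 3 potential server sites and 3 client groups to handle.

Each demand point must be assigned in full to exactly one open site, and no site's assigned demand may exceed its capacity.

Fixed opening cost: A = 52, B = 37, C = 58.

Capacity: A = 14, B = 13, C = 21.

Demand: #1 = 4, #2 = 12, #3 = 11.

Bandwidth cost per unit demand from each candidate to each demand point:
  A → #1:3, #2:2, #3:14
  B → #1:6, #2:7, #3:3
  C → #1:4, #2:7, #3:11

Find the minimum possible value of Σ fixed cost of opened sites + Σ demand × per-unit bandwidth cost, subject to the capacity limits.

220

Open {A, B, C}; cheapest assignment that respects the capacities:
  A (cap 14, load 12): #2 — cost 12×2 = 24
  B (cap 13, load 11): #3 — cost 11×3 = 33
  C (cap 21, load 4): #1 — cost 4×4 = 16
  Shipping 73, fixed 147 → total 220.
  Any other capacity-feasible assignment to {A, B, C} ships for at least 73.
Compare {B, C}: its best feasible assignment gives total 228.
Compare {A, C}: its best feasible assignment gives total 271.
Every other set of open sites that can feasibly serve all demand totals ≥ 228 even under its best assignment. Minimum: 220.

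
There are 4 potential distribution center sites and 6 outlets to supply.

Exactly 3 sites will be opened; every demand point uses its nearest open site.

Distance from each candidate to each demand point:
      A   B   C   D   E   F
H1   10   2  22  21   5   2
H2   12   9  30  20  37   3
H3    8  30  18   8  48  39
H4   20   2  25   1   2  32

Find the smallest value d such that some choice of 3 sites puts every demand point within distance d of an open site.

Open {H1, H2, H3}.
  Farthest demand point is C at distance 18 (to H3); all others are ≤ 18.
With {H1, H3, H4} the worst case is 18.
With {H2, H3, H4} the worst case is 18.
No size-3 selection achieves below 18.

18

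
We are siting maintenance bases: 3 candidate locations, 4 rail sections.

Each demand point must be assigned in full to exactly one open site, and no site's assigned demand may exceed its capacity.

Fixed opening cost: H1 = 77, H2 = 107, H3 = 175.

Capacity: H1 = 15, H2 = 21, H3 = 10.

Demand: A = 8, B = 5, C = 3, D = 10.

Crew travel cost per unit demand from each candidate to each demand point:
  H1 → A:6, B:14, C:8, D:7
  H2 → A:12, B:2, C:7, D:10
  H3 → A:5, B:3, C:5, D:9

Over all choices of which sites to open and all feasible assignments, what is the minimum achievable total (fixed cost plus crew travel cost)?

363

Open {H1, H2}; cheapest assignment that respects the capacities:
  H1 (cap 15, load 8): A — cost 8×6 = 48
  H2 (cap 21, load 18): B, C, D — cost 5×2 + 3×7 + 10×10 = 131
  Shipping 179, fixed 184 → total 363.
  Any other capacity-feasible assignment to {H1, H2} ships for at least 179.
Compare {H2, H3}: its best feasible assignment gives total 453.
Compare {H1, H2, H3}: its best feasible assignment gives total 500.
Every other set of open sites that can feasibly serve all demand totals ≥ 453 even under its best assignment. Minimum: 363.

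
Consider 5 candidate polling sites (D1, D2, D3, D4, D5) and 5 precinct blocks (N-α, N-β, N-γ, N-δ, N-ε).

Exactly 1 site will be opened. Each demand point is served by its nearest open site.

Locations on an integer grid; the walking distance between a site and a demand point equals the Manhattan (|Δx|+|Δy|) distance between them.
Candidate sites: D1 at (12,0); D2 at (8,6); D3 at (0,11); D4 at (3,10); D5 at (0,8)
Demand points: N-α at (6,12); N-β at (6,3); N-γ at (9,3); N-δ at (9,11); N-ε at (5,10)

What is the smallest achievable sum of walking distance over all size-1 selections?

30

Open {D2}.
  N-α→D2 8, N-β→D2 5, N-γ→D2 4, N-δ→D2 6, N-ε→D2 7  ⇒ total 30.
Compare {D4}: total 37.
Compare {D3}: total 53.
No size-1 selection does better; minimum is 30.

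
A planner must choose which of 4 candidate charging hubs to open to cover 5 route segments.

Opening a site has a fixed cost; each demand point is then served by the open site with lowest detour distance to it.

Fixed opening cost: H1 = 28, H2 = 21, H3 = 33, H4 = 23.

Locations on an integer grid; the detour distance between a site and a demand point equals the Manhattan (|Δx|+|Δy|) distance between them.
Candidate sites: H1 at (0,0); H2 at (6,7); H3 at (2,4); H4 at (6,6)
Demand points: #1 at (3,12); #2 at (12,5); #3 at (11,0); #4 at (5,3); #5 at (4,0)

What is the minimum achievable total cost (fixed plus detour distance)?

62

Open {H4}: assign each demand point to its cheapest open site.
  #1→H4 9, #2→H4 7, #3→H4 11, #4→H4 4, #5→H4 8
  detour distance 39, fixed 23 → total 62.
Compare {H2}: detour distance 42 + fixed 21 = 63.
Compare {H3}: detour distance 43 + fixed 33 = 76.
Compare {H2, H4}: detour distance 38 + fixed 44 = 82.
All other subsets cost ≥ 63. Minimum total cost: 62.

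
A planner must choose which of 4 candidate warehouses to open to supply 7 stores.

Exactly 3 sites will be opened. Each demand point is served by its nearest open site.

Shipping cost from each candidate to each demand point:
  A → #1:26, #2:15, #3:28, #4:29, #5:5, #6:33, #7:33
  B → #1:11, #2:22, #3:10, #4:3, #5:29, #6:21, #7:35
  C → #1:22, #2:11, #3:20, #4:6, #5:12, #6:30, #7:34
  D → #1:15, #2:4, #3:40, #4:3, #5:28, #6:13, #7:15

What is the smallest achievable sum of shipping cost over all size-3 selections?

Open {A, B, D}.
  #1→B 11, #2→D 4, #3→B 10, #4→B 3, #5→A 5, #6→D 13, #7→D 15  ⇒ total 61.
Compare {B, C, D}: total 68.
Compare {A, C, D}: total 75.
No size-3 selection does better; minimum is 61.

61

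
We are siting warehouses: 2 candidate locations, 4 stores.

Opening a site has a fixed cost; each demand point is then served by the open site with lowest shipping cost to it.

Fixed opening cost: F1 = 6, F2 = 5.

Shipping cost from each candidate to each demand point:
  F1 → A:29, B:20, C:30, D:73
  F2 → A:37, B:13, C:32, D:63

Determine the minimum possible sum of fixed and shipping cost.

146

Open {F1, F2}: assign each demand point to its cheapest open site.
  A→F1 29, B→F2 13, C→F1 30, D→F2 63
  shipping cost 135, fixed 11 → total 146.
Compare {F2}: shipping cost 145 + fixed 5 = 150.
Compare {F1}: shipping cost 152 + fixed 6 = 158.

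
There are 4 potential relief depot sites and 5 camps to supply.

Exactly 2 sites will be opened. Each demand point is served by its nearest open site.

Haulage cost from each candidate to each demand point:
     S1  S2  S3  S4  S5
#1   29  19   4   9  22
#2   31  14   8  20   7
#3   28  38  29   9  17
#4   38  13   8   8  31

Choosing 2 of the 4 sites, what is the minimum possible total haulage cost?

63

Open {#1, #2}.
  S1→#1 29, S2→#2 14, S3→#1 4, S4→#1 9, S5→#2 7  ⇒ total 63.
Compare {#2, #3}: total 66.
Compare {#2, #4}: total 67.
No size-2 selection does better; minimum is 63.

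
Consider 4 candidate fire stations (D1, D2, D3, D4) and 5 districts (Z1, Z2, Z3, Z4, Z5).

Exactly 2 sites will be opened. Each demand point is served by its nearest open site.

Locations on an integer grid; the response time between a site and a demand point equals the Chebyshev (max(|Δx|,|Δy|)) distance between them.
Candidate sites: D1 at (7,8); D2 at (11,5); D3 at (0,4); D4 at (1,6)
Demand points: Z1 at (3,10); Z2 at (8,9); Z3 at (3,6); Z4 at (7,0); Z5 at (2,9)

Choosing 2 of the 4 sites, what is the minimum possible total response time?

16

Open {D1, D4}.
  Z1→D1 4, Z2→D1 1, Z3→D4 2, Z4→D4 6, Z5→D4 3  ⇒ total 16.
Compare {D2, D4}: total 18.
Compare {D1, D2}: total 19.
No size-2 selection does better; minimum is 16.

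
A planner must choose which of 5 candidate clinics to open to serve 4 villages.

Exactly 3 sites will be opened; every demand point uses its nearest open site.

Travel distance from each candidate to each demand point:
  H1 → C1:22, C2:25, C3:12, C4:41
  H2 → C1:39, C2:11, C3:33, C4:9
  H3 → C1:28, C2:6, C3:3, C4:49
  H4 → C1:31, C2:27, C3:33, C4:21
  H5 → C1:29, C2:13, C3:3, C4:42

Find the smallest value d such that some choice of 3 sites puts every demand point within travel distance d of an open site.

22

Open {H1, H2, H3}.
  Farthest demand point is C1 at travel distance 22 (to H1); all others are ≤ 22.
With {H1, H2, H4} the worst case is 22.
With {H1, H2, H5} the worst case is 22.
No size-3 selection achieves below 22.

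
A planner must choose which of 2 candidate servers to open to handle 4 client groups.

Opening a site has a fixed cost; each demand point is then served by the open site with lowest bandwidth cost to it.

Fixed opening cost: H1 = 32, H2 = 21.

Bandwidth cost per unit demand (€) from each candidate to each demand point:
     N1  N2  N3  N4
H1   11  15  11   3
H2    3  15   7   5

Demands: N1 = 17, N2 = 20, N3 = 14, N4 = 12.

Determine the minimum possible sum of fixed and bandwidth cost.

Open {H2}: assign each demand point to its cheapest open site.
  N1→H2 17×3=51, N2→H2 20×15=300, N3→H2 14×7=98, N4→H2 12×5=60
  bandwidth cost 509, fixed 21 → total 530.
Compare {H1, H2}: bandwidth cost 485 + fixed 53 = 538.
Compare {H1}: bandwidth cost 677 + fixed 32 = 709.

530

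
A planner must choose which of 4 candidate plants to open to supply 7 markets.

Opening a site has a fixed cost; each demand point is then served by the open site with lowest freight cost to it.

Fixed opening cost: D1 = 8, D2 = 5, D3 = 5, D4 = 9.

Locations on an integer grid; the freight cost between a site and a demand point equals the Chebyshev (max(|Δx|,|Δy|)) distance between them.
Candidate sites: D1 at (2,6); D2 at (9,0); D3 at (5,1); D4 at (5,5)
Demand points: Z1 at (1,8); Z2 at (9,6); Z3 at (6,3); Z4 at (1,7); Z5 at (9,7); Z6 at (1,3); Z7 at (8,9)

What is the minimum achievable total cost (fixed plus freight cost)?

35

Open {D4}: assign each demand point to its cheapest open site.
  Z1→D4 4, Z2→D4 4, Z3→D4 2, Z4→D4 4, Z5→D4 4, Z6→D4 4, Z7→D4 4
  freight cost 26, fixed 9 → total 35.
Compare {D1, D4}: freight cost 20 + fixed 17 = 37.
Compare {D1}: freight cost 30 + fixed 8 = 38.
Compare {D1, D3}: freight cost 25 + fixed 13 = 38.
All other subsets cost ≥ 37. Minimum total cost: 35.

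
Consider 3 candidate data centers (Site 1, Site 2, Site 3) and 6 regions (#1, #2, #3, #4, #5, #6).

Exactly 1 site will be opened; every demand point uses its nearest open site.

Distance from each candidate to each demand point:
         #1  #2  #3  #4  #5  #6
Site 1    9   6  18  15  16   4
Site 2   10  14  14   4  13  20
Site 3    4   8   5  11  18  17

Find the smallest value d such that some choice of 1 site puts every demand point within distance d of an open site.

18

Open {Site 1}.
  Farthest demand point is #3 at distance 18 (to Site 1); all others are ≤ 18.
With {Site 3} the worst case is 18.
With {Site 2} the worst case is 20.
No size-1 selection achieves below 18.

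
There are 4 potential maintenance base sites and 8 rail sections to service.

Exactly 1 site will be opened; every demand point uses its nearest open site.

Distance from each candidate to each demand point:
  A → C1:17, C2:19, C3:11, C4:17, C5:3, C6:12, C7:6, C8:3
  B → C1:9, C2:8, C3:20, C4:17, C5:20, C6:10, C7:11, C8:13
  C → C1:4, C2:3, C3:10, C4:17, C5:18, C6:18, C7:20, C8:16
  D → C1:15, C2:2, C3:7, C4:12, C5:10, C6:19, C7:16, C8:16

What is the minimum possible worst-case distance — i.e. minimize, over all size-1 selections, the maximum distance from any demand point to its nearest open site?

19

Open {A}.
  Farthest demand point is C2 at distance 19 (to A); all others are ≤ 19.
With {D} the worst case is 19.
With {B} the worst case is 20.
No size-1 selection achieves below 19.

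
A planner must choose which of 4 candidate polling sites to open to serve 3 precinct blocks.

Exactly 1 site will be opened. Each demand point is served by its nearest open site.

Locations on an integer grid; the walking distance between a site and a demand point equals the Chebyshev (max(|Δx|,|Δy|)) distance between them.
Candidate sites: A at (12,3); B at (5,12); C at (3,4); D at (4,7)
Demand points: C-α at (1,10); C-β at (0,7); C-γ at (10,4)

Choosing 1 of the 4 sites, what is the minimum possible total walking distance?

13

Open {D}.
  C-α→D 3, C-β→D 4, C-γ→D 6  ⇒ total 13.
Compare {C}: total 16.
Compare {B}: total 17.
No size-1 selection does better; minimum is 13.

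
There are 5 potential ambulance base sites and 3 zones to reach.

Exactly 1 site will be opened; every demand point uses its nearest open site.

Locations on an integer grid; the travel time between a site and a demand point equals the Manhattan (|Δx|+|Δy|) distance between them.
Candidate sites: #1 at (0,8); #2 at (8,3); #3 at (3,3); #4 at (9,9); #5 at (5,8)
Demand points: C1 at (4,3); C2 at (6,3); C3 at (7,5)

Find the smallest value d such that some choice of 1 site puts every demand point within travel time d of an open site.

Open {#2}.
  Farthest demand point is C1 at travel time 4 (to #2); all others are ≤ 4.
With {#3} the worst case is 6.
With {#5} the worst case is 6.
No size-1 selection achieves below 4.

4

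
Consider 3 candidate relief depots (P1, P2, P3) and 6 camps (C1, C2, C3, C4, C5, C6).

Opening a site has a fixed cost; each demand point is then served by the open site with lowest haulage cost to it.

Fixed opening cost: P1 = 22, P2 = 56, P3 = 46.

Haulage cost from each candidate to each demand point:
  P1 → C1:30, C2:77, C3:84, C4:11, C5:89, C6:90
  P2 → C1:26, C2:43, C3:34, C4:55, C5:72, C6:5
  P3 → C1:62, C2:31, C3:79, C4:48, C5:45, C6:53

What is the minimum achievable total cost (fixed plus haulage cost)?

Open {P1, P2}: assign each demand point to its cheapest open site.
  C1→P2 26, C2→P2 43, C3→P2 34, C4→P1 11, C5→P2 72, C6→P2 5
  haulage cost 191, fixed 78 → total 269.
Compare {P1, P2, P3}: haulage cost 152 + fixed 124 = 276.
Compare {P2}: haulage cost 235 + fixed 56 = 291.
Compare {P2, P3}: haulage cost 189 + fixed 102 = 291.
All other subsets cost ≥ 276. Minimum total cost: 269.

269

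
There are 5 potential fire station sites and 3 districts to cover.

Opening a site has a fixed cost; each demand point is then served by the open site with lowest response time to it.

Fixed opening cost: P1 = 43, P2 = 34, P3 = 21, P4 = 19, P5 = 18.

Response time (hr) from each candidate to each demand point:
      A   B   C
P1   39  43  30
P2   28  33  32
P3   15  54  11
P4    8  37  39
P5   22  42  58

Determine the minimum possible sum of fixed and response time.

96

Open {P3, P4}: assign each demand point to its cheapest open site.
  A→P4 8, B→P4 37, C→P3 11
  response time 56, fixed 40 → total 96.
Compare {P3}: response time 80 + fixed 21 = 101.
Compare {P4}: response time 84 + fixed 19 = 103.
Compare {P3, P5}: response time 68 + fixed 39 = 107.
All other subsets cost ≥ 101. Minimum total cost: 96.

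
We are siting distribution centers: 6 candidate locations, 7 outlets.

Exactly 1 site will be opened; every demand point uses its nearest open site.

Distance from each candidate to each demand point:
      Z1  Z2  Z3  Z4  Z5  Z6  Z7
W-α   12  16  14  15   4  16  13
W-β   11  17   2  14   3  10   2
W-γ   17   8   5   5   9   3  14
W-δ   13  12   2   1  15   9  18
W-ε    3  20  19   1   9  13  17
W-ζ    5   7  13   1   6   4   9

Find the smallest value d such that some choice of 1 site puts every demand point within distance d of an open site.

13

Open {W-ζ}.
  Farthest demand point is Z3 at distance 13 (to W-ζ); all others are ≤ 13.
With {W-α} the worst case is 16.
With {W-β} the worst case is 17.
No size-1 selection achieves below 13.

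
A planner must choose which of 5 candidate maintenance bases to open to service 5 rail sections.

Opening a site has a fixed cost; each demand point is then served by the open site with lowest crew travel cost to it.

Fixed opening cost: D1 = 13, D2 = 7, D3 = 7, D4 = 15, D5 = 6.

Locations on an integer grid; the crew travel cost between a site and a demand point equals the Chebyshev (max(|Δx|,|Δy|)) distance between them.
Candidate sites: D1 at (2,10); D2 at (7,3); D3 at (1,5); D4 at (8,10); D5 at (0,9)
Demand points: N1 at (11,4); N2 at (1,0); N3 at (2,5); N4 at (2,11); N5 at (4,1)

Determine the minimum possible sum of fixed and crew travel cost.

Open {D2, D5}: assign each demand point to its cheapest open site.
  N1→D2 4, N2→D2 6, N3→D5 4, N4→D5 2, N5→D2 3
  crew travel cost 19, fixed 13 → total 32.
Compare {D2}: crew travel cost 26 + fixed 7 = 33.
Compare {D3}: crew travel cost 26 + fixed 7 = 33.
Compare {D2, D3}: crew travel cost 19 + fixed 14 = 33.
All other subsets cost ≥ 33. Minimum total cost: 32.

32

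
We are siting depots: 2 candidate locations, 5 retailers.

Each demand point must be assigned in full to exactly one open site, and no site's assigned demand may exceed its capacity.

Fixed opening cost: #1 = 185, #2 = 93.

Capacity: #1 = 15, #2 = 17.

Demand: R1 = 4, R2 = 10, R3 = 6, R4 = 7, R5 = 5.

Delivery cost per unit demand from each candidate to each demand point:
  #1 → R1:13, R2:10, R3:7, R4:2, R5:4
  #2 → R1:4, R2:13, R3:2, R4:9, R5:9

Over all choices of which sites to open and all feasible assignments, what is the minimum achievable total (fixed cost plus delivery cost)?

489

Open {#1, #2}; cheapest assignment that respects the capacities:
  #1 (cap 15, load 15): R2, R5 — cost 10×10 + 5×4 = 120
  #2 (cap 17, load 17): R1, R3, R4 — cost 4×4 + 6×2 + 7×9 = 91
  Shipping 211, fixed 278 → total 489.
  Any other capacity-feasible assignment to {#1, #2} ships for at least 211.
Total demand is 32 and no other set of sites has combined capacity ≥ 32, so {#1, #2} is the only feasible choice of open sites. Minimum: 489.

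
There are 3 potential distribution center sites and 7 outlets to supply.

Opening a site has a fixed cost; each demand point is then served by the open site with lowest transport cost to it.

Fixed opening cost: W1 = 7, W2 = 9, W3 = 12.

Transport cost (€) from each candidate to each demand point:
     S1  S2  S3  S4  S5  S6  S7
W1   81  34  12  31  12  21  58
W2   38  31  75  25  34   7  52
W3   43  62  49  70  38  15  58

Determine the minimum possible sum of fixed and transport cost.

Open {W1, W2}: assign each demand point to its cheapest open site.
  S1→W2 38, S2→W2 31, S3→W1 12, S4→W2 25, S5→W1 12, S6→W2 7, S7→W2 52
  transport cost 177, fixed 16 → total 193.
Compare {W1, W2, W3}: transport cost 177 + fixed 28 = 205.
Compare {W1, W3}: transport cost 205 + fixed 19 = 224.
Compare {W1}: transport cost 249 + fixed 7 = 256.
All other subsets cost ≥ 205. Minimum total cost: 193.

193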